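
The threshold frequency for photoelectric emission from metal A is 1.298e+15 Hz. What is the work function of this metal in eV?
5.37 eV

At the threshold frequency, photon energy equals work function:
φ = hf₀

Calculating:
φ = (6.626×10⁻³⁴ J·s)(1.298e+15 Hz)
φ = 5.37 eV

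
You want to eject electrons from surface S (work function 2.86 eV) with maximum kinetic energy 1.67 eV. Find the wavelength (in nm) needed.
273.70 nm

From Einstein's equation: KE_max = hc/λ - φ

Rearranging for λ:
hc/λ = KE_max + φ
λ = hc/(KE_max + φ)

Required photon energy:
E_photon = KE_max + φ = 1.67 + 2.86 = 4.53 eV

Required wavelength:
λ = hc/E_photon = (6.626×10⁻³⁴)(3×10⁸) / (4.53 × 1.602×10⁻¹⁹)
λ = 273.70 nm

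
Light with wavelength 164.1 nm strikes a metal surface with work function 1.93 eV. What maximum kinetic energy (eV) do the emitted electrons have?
5.6254 eV

Using Einstein's photoelectric equation: KE_max = hf - φ = hc/λ - φ

First, calculate the photon energy:
E_photon = hc/λ = (6.626×10⁻³⁴ J·s)(3×10⁸ m/s) / (164.1×10⁻⁹ m)
E_photon = 7.5554 eV

Then, the maximum kinetic energy:
KE_max = E_photon - φ = 7.5554 eV - 1.93 eV = 5.6254 eV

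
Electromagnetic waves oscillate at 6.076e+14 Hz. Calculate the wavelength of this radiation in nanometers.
493.40 nm

Using the wave equation: c = fλ

Solving for wavelength:
λ = c/f = (3×10⁸ m/s) / (6.076e+14 Hz)
λ = 493.40 nm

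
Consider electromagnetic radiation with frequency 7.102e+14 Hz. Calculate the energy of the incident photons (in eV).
2.9372 eV

Using E = hf:

E = hf = (6.626×10⁻³⁴ J·s)(7.102e+14 Hz)
E = 2.9372 eV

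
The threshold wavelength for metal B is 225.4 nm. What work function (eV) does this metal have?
5.50 eV

At the threshold wavelength, photon energy equals work function:
φ = hc/λ₀

Calculating:
φ = (6.626×10⁻³⁴ J·s)(3×10⁸ m/s) / (225.4×10⁻⁹ m)
φ = 5.50 eV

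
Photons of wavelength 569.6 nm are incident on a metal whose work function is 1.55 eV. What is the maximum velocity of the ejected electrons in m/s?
4.6952e+05 m/s

First, find the maximum kinetic energy:
E_photon = hc/λ = 2.1767 eV
KE_max = E_photon - φ = 2.1767 - 1.55 = 0.6267 eV

Convert to Joules: KE_max = 0.6267 × 1.602×10⁻¹⁹ J = 1.0041e-19 J

Then use KE = ½mv² to find velocity:
v = √(2·KE/m) = √(2 × 1.0041e-19 J / 9.109e-31 kg)
v = 4.6952e+05 m/s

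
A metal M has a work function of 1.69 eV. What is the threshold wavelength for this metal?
733.63 nm

The threshold wavelength is when the photon energy equals the work function:
hc/λ₀ = φ

Solving for λ₀:
λ₀ = hc/φ = (6.626×10⁻³⁴ J·s)(3×10⁸ m/s) / (1.69 eV × 1.602×10⁻¹⁹ J/eV)
λ₀ = 733.63 nm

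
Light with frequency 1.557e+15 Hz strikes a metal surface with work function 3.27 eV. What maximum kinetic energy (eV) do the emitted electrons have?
3.1692 eV

Using Einstein's photoelectric equation: KE_max = hf - φ

First, calculate the photon energy:
E_photon = hf = (6.626×10⁻³⁴ J·s)(1.557e+15 Hz)
E_photon = 6.4392 eV

Then, the maximum kinetic energy:
KE_max = E_photon - φ = 6.4392 eV - 3.27 eV = 3.1692 eV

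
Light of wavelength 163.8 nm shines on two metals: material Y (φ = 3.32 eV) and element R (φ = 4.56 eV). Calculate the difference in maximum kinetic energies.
1.2400 eV

Using KE_max = hc/λ - φ for each metal:

Photon energy: E = hc/λ = 7.5692 eV

For material Y (φ₁ = 3.32 eV):
KE₁ = E - φ₁ = 7.5692 - 3.32 = 4.2492 eV

For element R (φ₂ = 4.56 eV):
KE₂ = E - φ₂ = 7.5692 - 4.56 = 3.0092 eV

Difference:
ΔKE = KE₁ - KE₂ = 4.2492 - 3.0092 = 1.2400 eV

Note: The difference equals the difference in work functions: 4.56 - 3.32 = 1.24 eV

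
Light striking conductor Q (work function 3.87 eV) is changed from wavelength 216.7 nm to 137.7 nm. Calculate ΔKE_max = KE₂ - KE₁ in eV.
3.2825 eV

Using Einstein's equation: KE_max = hc/λ - φ

For λ₁ = 216.7 nm:
KE₁ = hc/λ₁ - φ = 5.7215 - 3.87 = 1.8515 eV

For λ₂ = 137.7 nm:
KE₂ = hc/λ₂ - φ = 9.0039 - 3.87 = 5.1339 eV

Change in KE:
ΔKE = KE₂ - KE₁ = 5.1339 - 1.8515 = 3.2825 eV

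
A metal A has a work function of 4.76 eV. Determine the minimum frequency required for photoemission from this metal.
1.1510e+15 Hz

The threshold frequency is when the photon energy equals the work function:
hf₀ = φ

Solving for f₀:
f₀ = φ/h = (4.76 eV × 1.602×10⁻¹⁹ J/eV) / (6.626×10⁻³⁴ J·s)
f₀ = 1.1510e+15 Hz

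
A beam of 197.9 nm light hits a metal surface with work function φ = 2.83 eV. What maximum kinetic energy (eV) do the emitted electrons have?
3.4350 eV

Using Einstein's photoelectric equation: KE_max = hf - φ = hc/λ - φ

First, calculate the photon energy:
E_photon = hc/λ = (6.626×10⁻³⁴ J·s)(3×10⁸ m/s) / (197.9×10⁻⁹ m)
E_photon = 6.2650 eV

Then, the maximum kinetic energy:
KE_max = E_photon - φ = 6.2650 eV - 2.83 eV = 3.4350 eV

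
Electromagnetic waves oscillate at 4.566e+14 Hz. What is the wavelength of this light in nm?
656.58 nm

Using the wave equation: c = fλ

Solving for wavelength:
λ = c/f = (3×10⁸ m/s) / (4.566e+14 Hz)
λ = 656.58 nm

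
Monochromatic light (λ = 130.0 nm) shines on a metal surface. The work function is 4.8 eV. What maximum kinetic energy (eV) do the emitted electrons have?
4.7372 eV

Using Einstein's photoelectric equation: KE_max = hf - φ = hc/λ - φ

First, calculate the photon energy:
E_photon = hc/λ = (6.626×10⁻³⁴ J·s)(3×10⁸ m/s) / (130.0×10⁻⁹ m)
E_photon = 9.5372 eV

Then, the maximum kinetic energy:
KE_max = E_photon - φ = 9.5372 eV - 4.8 eV = 4.7372 eV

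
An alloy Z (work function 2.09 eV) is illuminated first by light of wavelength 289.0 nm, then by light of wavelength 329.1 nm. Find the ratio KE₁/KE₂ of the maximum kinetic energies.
1.3116

Using Einstein's equation: KE_max = hc/λ - φ

For λ₁ = 289.0 nm:
E₁ = hc/λ₁ = 4.2901 eV
KE₁ = E₁ - φ = 4.2901 - 2.09 = 2.2001 eV

For λ₂ = 329.1 nm:
E₂ = hc/λ₂ = 3.7674 eV
KE₂ = E₂ - φ = 3.7674 - 2.09 = 1.6774 eV

Ratio: KE₁/KE₂ = 2.2001/1.6774 = 1.3116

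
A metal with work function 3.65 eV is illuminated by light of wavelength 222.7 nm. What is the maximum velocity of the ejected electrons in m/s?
8.2125e+05 m/s

First, find the maximum kinetic energy:
E_photon = hc/λ = 5.5673 eV
KE_max = E_photon - φ = 5.5673 - 3.65 = 1.9173 eV

Convert to Joules: KE_max = 1.9173 × 1.602×10⁻¹⁹ J = 3.0719e-19 J

Then use KE = ½mv² to find velocity:
v = √(2·KE/m) = √(2 × 3.0719e-19 J / 9.109e-31 kg)
v = 8.2125e+05 m/s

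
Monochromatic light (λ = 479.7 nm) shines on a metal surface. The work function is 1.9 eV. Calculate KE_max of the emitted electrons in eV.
0.6846 eV

Using Einstein's photoelectric equation: KE_max = hf - φ = hc/λ - φ

First, calculate the photon energy:
E_photon = hc/λ = (6.626×10⁻³⁴ J·s)(3×10⁸ m/s) / (479.7×10⁻⁹ m)
E_photon = 2.5846 eV

Then, the maximum kinetic energy:
KE_max = E_photon - φ = 2.5846 eV - 1.9 eV = 0.6846 eV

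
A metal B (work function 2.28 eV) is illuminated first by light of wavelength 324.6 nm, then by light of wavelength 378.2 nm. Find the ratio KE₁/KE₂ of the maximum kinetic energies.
1.5423

Using Einstein's equation: KE_max = hc/λ - φ

For λ₁ = 324.6 nm:
E₁ = hc/λ₁ = 3.8196 eV
KE₁ = E₁ - φ = 3.8196 - 2.28 = 1.5396 eV

For λ₂ = 378.2 nm:
E₂ = hc/λ₂ = 3.2783 eV
KE₂ = E₂ - φ = 3.2783 - 2.28 = 0.9983 eV

Ratio: KE₁/KE₂ = 1.5396/0.9983 = 1.5423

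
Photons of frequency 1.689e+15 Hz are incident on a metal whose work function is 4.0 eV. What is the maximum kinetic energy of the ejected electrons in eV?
2.9851 eV

Using Einstein's photoelectric equation: KE_max = hf - φ

First, calculate the photon energy:
E_photon = hf = (6.626×10⁻³⁴ J·s)(1.689e+15 Hz)
E_photon = 6.9851 eV

Then, the maximum kinetic energy:
KE_max = E_photon - φ = 6.9851 eV - 4.0 eV = 2.9851 eV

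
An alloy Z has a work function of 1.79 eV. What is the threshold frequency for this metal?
4.3282e+14 Hz

The threshold frequency is when the photon energy equals the work function:
hf₀ = φ

Solving for f₀:
f₀ = φ/h = (1.79 eV × 1.602×10⁻¹⁹ J/eV) / (6.626×10⁻³⁴ J·s)
f₀ = 4.3282e+14 Hz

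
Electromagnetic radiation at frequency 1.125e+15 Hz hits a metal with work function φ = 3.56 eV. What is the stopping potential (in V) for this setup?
1.0926 V

The stopping potential V_s satisfies: eV_s = KE_max

First, find KE_max using Einstein's equation:
E_photon = hf = (6.626×10⁻³⁴ J·s)(1.125e+15 Hz) = 4.6526 eV
KE_max = E_photon - φ = 4.6526 - 3.56 = 1.0926 eV

Since eV_s = KE_max:
V_s = KE_max/e = 1.0926 V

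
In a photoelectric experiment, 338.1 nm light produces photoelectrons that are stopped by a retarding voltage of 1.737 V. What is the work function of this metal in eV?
1.93 eV

The stopping potential gives the maximum kinetic energy: KE_max = eV_s = 1.737 eV

From Einstein's photoelectric equation: KE_max = hc/λ - φ
Rearranging: φ = hc/λ - KE_max

Calculate photon energy:
E_photon = hc/λ = (6.626×10⁻³⁴ J·s)(3×10⁸ m/s) / (338.1×10⁻⁹ m) = 3.6671 eV

Therefore:
φ = 3.6671 - 1.737 = 1.93 eV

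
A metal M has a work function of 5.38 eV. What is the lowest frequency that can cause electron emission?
1.3009e+15 Hz

The threshold frequency is when the photon energy equals the work function:
hf₀ = φ

Solving for f₀:
f₀ = φ/h = (5.38 eV × 1.602×10⁻¹⁹ J/eV) / (6.626×10⁻³⁴ J·s)
f₀ = 1.3009e+15 Hz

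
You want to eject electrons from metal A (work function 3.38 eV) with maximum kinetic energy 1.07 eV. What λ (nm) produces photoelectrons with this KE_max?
278.62 nm

From Einstein's equation: KE_max = hc/λ - φ

Rearranging for λ:
hc/λ = KE_max + φ
λ = hc/(KE_max + φ)

Required photon energy:
E_photon = KE_max + φ = 1.07 + 3.38 = 4.45 eV

Required wavelength:
λ = hc/E_photon = (6.626×10⁻³⁴)(3×10⁸) / (4.45 × 1.602×10⁻¹⁹)
λ = 278.62 nm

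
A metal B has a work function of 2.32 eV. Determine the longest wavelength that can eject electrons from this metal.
534.41 nm

The threshold wavelength is when the photon energy equals the work function:
hc/λ₀ = φ

Solving for λ₀:
λ₀ = hc/φ = (6.626×10⁻³⁴ J·s)(3×10⁸ m/s) / (2.32 eV × 1.602×10⁻¹⁹ J/eV)
λ₀ = 534.41 nm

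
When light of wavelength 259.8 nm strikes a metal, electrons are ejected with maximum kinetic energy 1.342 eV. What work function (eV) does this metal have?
3.43 eV

From Einstein's photoelectric equation: KE_max = hf - φ = hc/λ - φ

Rearranging for φ:
φ = hc/λ - KE_max

Calculate photon energy:
E_photon = hc/λ = 4.7723 eV

Therefore:
φ = 4.7723 - 1.342 = 3.43 eV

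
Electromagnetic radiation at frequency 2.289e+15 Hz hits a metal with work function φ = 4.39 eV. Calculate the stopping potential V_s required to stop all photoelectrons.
5.0765 V

The stopping potential V_s satisfies: eV_s = KE_max

First, find KE_max using Einstein's equation:
E_photon = hf = (6.626×10⁻³⁴ J·s)(2.289e+15 Hz) = 9.4665 eV
KE_max = E_photon - φ = 9.4665 - 4.39 = 5.0765 eV

Since eV_s = KE_max:
V_s = KE_max/e = 5.0765 V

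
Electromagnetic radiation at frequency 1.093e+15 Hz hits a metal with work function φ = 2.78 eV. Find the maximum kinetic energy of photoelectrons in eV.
1.7403 eV

Using Einstein's photoelectric equation: KE_max = hf - φ

First, calculate the photon energy:
E_photon = hf = (6.626×10⁻³⁴ J·s)(1.093e+15 Hz)
E_photon = 4.5203 eV

Then, the maximum kinetic energy:
KE_max = E_photon - φ = 4.5203 eV - 2.78 eV = 1.7403 eV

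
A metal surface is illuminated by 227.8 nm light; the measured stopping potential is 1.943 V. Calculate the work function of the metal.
3.50 eV

The stopping potential gives the maximum kinetic energy: KE_max = eV_s = 1.943 eV

From Einstein's photoelectric equation: KE_max = hc/λ - φ
Rearranging: φ = hc/λ - KE_max

Calculate photon energy:
E_photon = hc/λ = (6.626×10⁻³⁴ J·s)(3×10⁸ m/s) / (227.8×10⁻⁹ m) = 5.4427 eV

Therefore:
φ = 5.4427 - 1.943 = 3.50 eV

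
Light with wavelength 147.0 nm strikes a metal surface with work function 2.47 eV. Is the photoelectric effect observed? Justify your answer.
Yes

For photoemission, the photon energy must exceed the work function.

Photon energy: E = hc/λ = 8.4343 eV
Work function: φ = 2.47 eV

Since E_photon (8.4343 eV) > φ (2.47 eV), photoemission WILL occur.
The threshold wavelength is λ₀ = hc/φ = 502.0 nm.
Since 147.0 nm < 502.0 nm, the light has sufficient energy.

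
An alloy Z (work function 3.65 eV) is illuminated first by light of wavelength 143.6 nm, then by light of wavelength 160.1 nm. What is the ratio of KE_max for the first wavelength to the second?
1.2173

Using Einstein's equation: KE_max = hc/λ - φ

For λ₁ = 143.6 nm:
E₁ = hc/λ₁ = 8.6340 eV
KE₁ = E₁ - φ = 8.6340 - 3.65 = 4.9840 eV

For λ₂ = 160.1 nm:
E₂ = hc/λ₂ = 7.7442 eV
KE₂ = E₂ - φ = 7.7442 - 3.65 = 4.0942 eV

Ratio: KE₁/KE₂ = 4.9840/4.0942 = 1.2173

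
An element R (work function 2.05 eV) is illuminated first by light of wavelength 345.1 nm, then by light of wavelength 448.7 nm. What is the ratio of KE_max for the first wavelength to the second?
2.1631

Using Einstein's equation: KE_max = hc/λ - φ

For λ₁ = 345.1 nm:
E₁ = hc/λ₁ = 3.5927 eV
KE₁ = E₁ - φ = 3.5927 - 2.05 = 1.5427 eV

For λ₂ = 448.7 nm:
E₂ = hc/λ₂ = 2.7632 eV
KE₂ = E₂ - φ = 2.7632 - 2.05 = 0.7132 eV

Ratio: KE₁/KE₂ = 1.5427/0.7132 = 2.1631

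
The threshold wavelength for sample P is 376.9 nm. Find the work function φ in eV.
3.29 eV

At the threshold wavelength, photon energy equals work function:
φ = hc/λ₀

Calculating:
φ = (6.626×10⁻³⁴ J·s)(3×10⁸ m/s) / (376.9×10⁻⁹ m)
φ = 3.29 eV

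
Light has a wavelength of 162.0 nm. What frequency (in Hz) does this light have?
1.8506e+15 Hz

Using the wave equation: c = fλ

Solving for frequency:
f = c/λ = (3×10⁸ m/s) / (162.0×10⁻⁹ m)
f = 1.8506e+15 Hz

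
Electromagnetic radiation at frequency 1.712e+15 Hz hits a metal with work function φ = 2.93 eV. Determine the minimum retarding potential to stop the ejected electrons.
4.1503 V

The stopping potential V_s satisfies: eV_s = KE_max

First, find KE_max using Einstein's equation:
E_photon = hf = (6.626×10⁻³⁴ J·s)(1.712e+15 Hz) = 7.0803 eV
KE_max = E_photon - φ = 7.0803 - 2.93 = 4.1503 eV

Since eV_s = KE_max:
V_s = KE_max/e = 4.1503 V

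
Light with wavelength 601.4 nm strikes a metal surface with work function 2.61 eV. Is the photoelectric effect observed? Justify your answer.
No

For photoemission, the photon energy must exceed the work function.

Photon energy: E = hc/λ = 2.0616 eV
Work function: φ = 2.61 eV

Since E_photon (2.0616 eV) < φ (2.61 eV), photoemission will NOT occur.
The threshold wavelength is λ₀ = hc/φ = 475.0 nm.
Since 601.4 nm > 475.0 nm, the photons lack sufficient energy.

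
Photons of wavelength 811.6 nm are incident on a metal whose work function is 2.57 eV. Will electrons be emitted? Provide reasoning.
No

For photoemission, the photon energy must exceed the work function.

Photon energy: E = hc/λ = 1.5277 eV
Work function: φ = 2.57 eV

Since E_photon (1.5277 eV) < φ (2.57 eV), photoemission will NOT occur.
The threshold wavelength is λ₀ = hc/φ = 482.4 nm.
Since 811.6 nm > 482.4 nm, the photons lack sufficient energy.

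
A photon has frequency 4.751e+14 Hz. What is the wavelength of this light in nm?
631.01 nm

Using the wave equation: c = fλ

Solving for wavelength:
λ = c/f = (3×10⁸ m/s) / (4.751e+14 Hz)
λ = 631.01 nm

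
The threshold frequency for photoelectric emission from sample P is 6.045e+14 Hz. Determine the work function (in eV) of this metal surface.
2.50 eV

At the threshold frequency, photon energy equals work function:
φ = hf₀

Calculating:
φ = (6.626×10⁻³⁴ J·s)(6.045e+14 Hz)
φ = 2.50 eV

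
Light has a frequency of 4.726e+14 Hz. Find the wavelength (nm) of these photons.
634.35 nm

Using the wave equation: c = fλ

Solving for wavelength:
λ = c/f = (3×10⁸ m/s) / (4.726e+14 Hz)
λ = 634.35 nm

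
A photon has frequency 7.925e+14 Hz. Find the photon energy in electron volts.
3.2775 eV

Using E = hf:

E = hf = (6.626×10⁻³⁴ J·s)(7.925e+14 Hz)
E = 3.2775 eV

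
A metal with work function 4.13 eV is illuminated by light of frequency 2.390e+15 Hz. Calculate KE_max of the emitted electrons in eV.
5.7542 eV

Using Einstein's photoelectric equation: KE_max = hf - φ

First, calculate the photon energy:
E_photon = hf = (6.626×10⁻³⁴ J·s)(2.390e+15 Hz)
E_photon = 9.8842 eV

Then, the maximum kinetic energy:
KE_max = E_photon - φ = 9.8842 eV - 4.13 eV = 5.7542 eV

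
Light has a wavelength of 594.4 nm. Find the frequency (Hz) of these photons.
5.0436e+14 Hz

Using the wave equation: c = fλ

Solving for frequency:
f = c/λ = (3×10⁸ m/s) / (594.4×10⁻⁹ m)
f = 5.0436e+14 Hz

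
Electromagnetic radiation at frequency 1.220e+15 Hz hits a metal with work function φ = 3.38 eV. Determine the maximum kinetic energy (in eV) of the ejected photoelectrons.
1.6655 eV

Using Einstein's photoelectric equation: KE_max = hf - φ

First, calculate the photon energy:
E_photon = hf = (6.626×10⁻³⁴ J·s)(1.220e+15 Hz)
E_photon = 5.0455 eV

Then, the maximum kinetic energy:
KE_max = E_photon - φ = 5.0455 eV - 3.38 eV = 1.6655 eV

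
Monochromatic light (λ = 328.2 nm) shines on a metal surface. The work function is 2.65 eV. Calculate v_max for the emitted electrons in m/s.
6.2983e+05 m/s

First, find the maximum kinetic energy:
E_photon = hc/λ = 3.7777 eV
KE_max = E_photon - φ = 3.7777 - 2.65 = 1.1277 eV

Convert to Joules: KE_max = 1.1277 × 1.602×10⁻¹⁹ J = 1.8068e-19 J

Then use KE = ½mv² to find velocity:
v = √(2·KE/m) = √(2 × 1.8068e-19 J / 9.109e-31 kg)
v = 6.2983e+05 m/s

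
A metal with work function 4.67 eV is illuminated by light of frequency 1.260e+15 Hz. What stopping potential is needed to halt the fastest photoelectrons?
0.5409 V

The stopping potential V_s satisfies: eV_s = KE_max

First, find KE_max using Einstein's equation:
E_photon = hf = (6.626×10⁻³⁴ J·s)(1.260e+15 Hz) = 5.2109 eV
KE_max = E_photon - φ = 5.2109 - 4.67 = 0.5409 eV

Since eV_s = KE_max:
V_s = KE_max/e = 0.5409 V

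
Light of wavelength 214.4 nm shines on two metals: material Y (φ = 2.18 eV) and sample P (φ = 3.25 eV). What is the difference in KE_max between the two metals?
1.0700 eV

Using KE_max = hc/λ - φ for each metal:

Photon energy: E = hc/λ = 5.7828 eV

For material Y (φ₁ = 2.18 eV):
KE₁ = E - φ₁ = 5.7828 - 2.18 = 3.6028 eV

For sample P (φ₂ = 3.25 eV):
KE₂ = E - φ₂ = 5.7828 - 3.25 = 2.5328 eV

Difference:
ΔKE = KE₁ - KE₂ = 3.6028 - 2.5328 = 1.0700 eV

Note: The difference equals the difference in work functions: 3.25 - 2.18 = 1.07 eV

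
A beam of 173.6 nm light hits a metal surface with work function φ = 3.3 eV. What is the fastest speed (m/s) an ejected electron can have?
1.1625e+06 m/s

First, find the maximum kinetic energy:
E_photon = hc/λ = 7.1419 eV
KE_max = E_photon - φ = 7.1419 - 3.3 = 3.8419 eV

Convert to Joules: KE_max = 3.8419 × 1.602×10⁻¹⁹ J = 6.1555e-19 J

Then use KE = ½mv² to find velocity:
v = √(2·KE/m) = √(2 × 6.1555e-19 J / 9.109e-31 kg)
v = 1.1625e+06 m/s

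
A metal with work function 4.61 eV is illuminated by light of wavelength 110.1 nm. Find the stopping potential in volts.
6.6511 V

The stopping potential V_s satisfies: eV_s = KE_max

First, find KE_max using Einstein's equation:
E_photon = hc/λ = 11.2611 eV
KE_max = E_photon - φ = 11.2611 - 4.61 = 6.6511 eV

Since eV_s = KE_max:
V_s = KE_max/e = 6.6511 V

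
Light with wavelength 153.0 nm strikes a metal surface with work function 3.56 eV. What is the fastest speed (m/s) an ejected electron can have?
1.2642e+06 m/s

First, find the maximum kinetic energy:
E_photon = hc/λ = 8.1035 eV
KE_max = E_photon - φ = 8.1035 - 3.56 = 4.5435 eV

Convert to Joules: KE_max = 4.5435 × 1.602×10⁻¹⁹ J = 7.2796e-19 J

Then use KE = ½mv² to find velocity:
v = √(2·KE/m) = √(2 × 7.2796e-19 J / 9.109e-31 kg)
v = 1.2642e+06 m/s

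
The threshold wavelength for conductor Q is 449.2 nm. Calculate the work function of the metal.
2.76 eV

At the threshold wavelength, photon energy equals work function:
φ = hc/λ₀

Calculating:
φ = (6.626×10⁻³⁴ J·s)(3×10⁸ m/s) / (449.2×10⁻⁹ m)
φ = 2.76 eV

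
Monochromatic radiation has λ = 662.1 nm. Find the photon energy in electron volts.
1.8726 eV

Using E = hf = hc/λ:

E = hc/λ = (6.626×10⁻³⁴ J·s)(3×10⁸ m/s) / (662.1×10⁻⁹ m)
E = 1.8726 eV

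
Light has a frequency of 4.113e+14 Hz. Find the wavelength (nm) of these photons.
728.89 nm

Using the wave equation: c = fλ

Solving for wavelength:
λ = c/f = (3×10⁸ m/s) / (4.113e+14 Hz)
λ = 728.89 nm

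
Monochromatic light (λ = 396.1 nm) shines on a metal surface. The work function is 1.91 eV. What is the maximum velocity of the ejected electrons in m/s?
6.5513e+05 m/s

First, find the maximum kinetic energy:
E_photon = hc/λ = 3.1301 eV
KE_max = E_photon - φ = 3.1301 - 1.91 = 1.2201 eV

Convert to Joules: KE_max = 1.2201 × 1.602×10⁻¹⁹ J = 1.9549e-19 J

Then use KE = ½mv² to find velocity:
v = √(2·KE/m) = √(2 × 1.9549e-19 J / 9.109e-31 kg)
v = 6.5513e+05 m/s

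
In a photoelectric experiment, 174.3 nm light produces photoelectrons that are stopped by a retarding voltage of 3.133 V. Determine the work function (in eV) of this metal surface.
3.98 eV

The stopping potential gives the maximum kinetic energy: KE_max = eV_s = 3.133 eV

From Einstein's photoelectric equation: KE_max = hc/λ - φ
Rearranging: φ = hc/λ - KE_max

Calculate photon energy:
E_photon = hc/λ = (6.626×10⁻³⁴ J·s)(3×10⁸ m/s) / (174.3×10⁻⁹ m) = 7.1133 eV

Therefore:
φ = 7.1133 - 3.133 = 3.98 eV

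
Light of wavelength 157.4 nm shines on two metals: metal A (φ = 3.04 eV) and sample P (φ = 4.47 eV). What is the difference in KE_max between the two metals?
1.4300 eV

Using KE_max = hc/λ - φ for each metal:

Photon energy: E = hc/λ = 7.8770 eV

For metal A (φ₁ = 3.04 eV):
KE₁ = E - φ₁ = 7.8770 - 3.04 = 4.8370 eV

For sample P (φ₂ = 4.47 eV):
KE₂ = E - φ₂ = 7.8770 - 4.47 = 3.4070 eV

Difference:
ΔKE = KE₁ - KE₂ = 4.8370 - 3.4070 = 1.4300 eV

Note: The difference equals the difference in work functions: 4.47 - 3.04 = 1.43 eV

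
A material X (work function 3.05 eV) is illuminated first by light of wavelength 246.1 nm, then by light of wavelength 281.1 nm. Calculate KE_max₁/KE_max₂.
1.4610

Using Einstein's equation: KE_max = hc/λ - φ

For λ₁ = 246.1 nm:
E₁ = hc/λ₁ = 5.0380 eV
KE₁ = E₁ - φ = 5.0380 - 3.05 = 1.9880 eV

For λ₂ = 281.1 nm:
E₂ = hc/λ₂ = 4.4107 eV
KE₂ = E₂ - φ = 4.4107 - 3.05 = 1.3607 eV

Ratio: KE₁/KE₂ = 1.9880/1.3607 = 1.4610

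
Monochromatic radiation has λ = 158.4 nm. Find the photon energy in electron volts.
7.8273 eV

Using E = hf = hc/λ:

E = hc/λ = (6.626×10⁻³⁴ J·s)(3×10⁸ m/s) / (158.4×10⁻⁹ m)
E = 7.8273 eV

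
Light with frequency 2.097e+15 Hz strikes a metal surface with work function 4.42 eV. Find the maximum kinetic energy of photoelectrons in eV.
4.2525 eV

Using Einstein's photoelectric equation: KE_max = hf - φ

First, calculate the photon energy:
E_photon = hf = (6.626×10⁻³⁴ J·s)(2.097e+15 Hz)
E_photon = 8.6725 eV

Then, the maximum kinetic energy:
KE_max = E_photon - φ = 8.6725 eV - 4.42 eV = 4.2525 eV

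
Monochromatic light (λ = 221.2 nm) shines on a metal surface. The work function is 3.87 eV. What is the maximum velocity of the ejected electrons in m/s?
7.8124e+05 m/s

First, find the maximum kinetic energy:
E_photon = hc/λ = 5.6051 eV
KE_max = E_photon - φ = 5.6051 - 3.87 = 1.7351 eV

Convert to Joules: KE_max = 1.7351 × 1.602×10⁻¹⁹ J = 2.7799e-19 J

Then use KE = ½mv² to find velocity:
v = √(2·KE/m) = √(2 × 2.7799e-19 J / 9.109e-31 kg)
v = 7.8124e+05 m/s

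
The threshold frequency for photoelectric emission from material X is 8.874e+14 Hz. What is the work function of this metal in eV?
3.67 eV

At the threshold frequency, photon energy equals work function:
φ = hf₀

Calculating:
φ = (6.626×10⁻³⁴ J·s)(8.874e+14 Hz)
φ = 3.67 eV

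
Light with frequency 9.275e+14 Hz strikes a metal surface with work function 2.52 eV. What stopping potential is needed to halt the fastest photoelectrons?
1.3158 V

The stopping potential V_s satisfies: eV_s = KE_max

First, find KE_max using Einstein's equation:
E_photon = hf = (6.626×10⁻³⁴ J·s)(9.275e+14 Hz) = 3.8358 eV
KE_max = E_photon - φ = 3.8358 - 2.52 = 1.3158 eV

Since eV_s = KE_max:
V_s = KE_max/e = 1.3158 V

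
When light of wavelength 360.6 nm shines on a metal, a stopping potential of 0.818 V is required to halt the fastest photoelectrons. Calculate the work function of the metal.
2.62 eV

The stopping potential gives the maximum kinetic energy: KE_max = eV_s = 0.818 eV

From Einstein's photoelectric equation: KE_max = hc/λ - φ
Rearranging: φ = hc/λ - KE_max

Calculate photon energy:
E_photon = hc/λ = (6.626×10⁻³⁴ J·s)(3×10⁸ m/s) / (360.6×10⁻⁹ m) = 3.4383 eV

Therefore:
φ = 3.4383 - 0.818 = 2.62 eV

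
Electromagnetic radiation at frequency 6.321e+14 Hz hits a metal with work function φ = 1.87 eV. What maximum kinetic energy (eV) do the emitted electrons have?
0.7442 eV

Using Einstein's photoelectric equation: KE_max = hf - φ

First, calculate the photon energy:
E_photon = hf = (6.626×10⁻³⁴ J·s)(6.321e+14 Hz)
E_photon = 2.6142 eV

Then, the maximum kinetic energy:
KE_max = E_photon - φ = 2.6142 eV - 1.87 eV = 0.7442 eV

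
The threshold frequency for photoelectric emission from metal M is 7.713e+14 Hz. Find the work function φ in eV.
3.19 eV

At the threshold frequency, photon energy equals work function:
φ = hf₀

Calculating:
φ = (6.626×10⁻³⁴ J·s)(7.713e+14 Hz)
φ = 3.19 eV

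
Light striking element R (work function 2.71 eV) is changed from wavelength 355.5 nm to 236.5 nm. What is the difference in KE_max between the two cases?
1.7549 eV

Using Einstein's equation: KE_max = hc/λ - φ

For λ₁ = 355.5 nm:
KE₁ = hc/λ₁ - φ = 3.4876 - 2.71 = 0.7776 eV

For λ₂ = 236.5 nm:
KE₂ = hc/λ₂ - φ = 5.2425 - 2.71 = 2.5325 eV

Change in KE:
ΔKE = KE₂ - KE₁ = 2.5325 - 0.7776 = 1.7549 eV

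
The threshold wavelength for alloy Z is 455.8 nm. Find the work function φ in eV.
2.72 eV

At the threshold wavelength, photon energy equals work function:
φ = hc/λ₀

Calculating:
φ = (6.626×10⁻³⁴ J·s)(3×10⁸ m/s) / (455.8×10⁻⁹ m)
φ = 2.72 eV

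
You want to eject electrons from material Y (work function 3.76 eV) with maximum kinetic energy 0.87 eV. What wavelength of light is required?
267.78 nm

From Einstein's equation: KE_max = hc/λ - φ

Rearranging for λ:
hc/λ = KE_max + φ
λ = hc/(KE_max + φ)

Required photon energy:
E_photon = KE_max + φ = 0.87 + 3.76 = 4.63 eV

Required wavelength:
λ = hc/E_photon = (6.626×10⁻³⁴)(3×10⁸) / (4.63 × 1.602×10⁻¹⁹)
λ = 267.78 nm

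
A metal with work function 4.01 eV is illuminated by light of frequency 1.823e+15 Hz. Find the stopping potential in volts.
3.5293 V

The stopping potential V_s satisfies: eV_s = KE_max

First, find KE_max using Einstein's equation:
E_photon = hf = (6.626×10⁻³⁴ J·s)(1.823e+15 Hz) = 7.5393 eV
KE_max = E_photon - φ = 7.5393 - 4.01 = 3.5293 eV

Since eV_s = KE_max:
V_s = KE_max/e = 3.5293 V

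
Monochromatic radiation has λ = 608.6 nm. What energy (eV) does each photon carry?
2.0372 eV

Using E = hf = hc/λ:

E = hc/λ = (6.626×10⁻³⁴ J·s)(3×10⁸ m/s) / (608.6×10⁻⁹ m)
E = 2.0372 eV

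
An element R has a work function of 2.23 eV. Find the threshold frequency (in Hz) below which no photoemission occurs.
5.3921e+14 Hz

The threshold frequency is when the photon energy equals the work function:
hf₀ = φ

Solving for f₀:
f₀ = φ/h = (2.23 eV × 1.602×10⁻¹⁹ J/eV) / (6.626×10⁻³⁴ J·s)
f₀ = 5.3921e+14 Hz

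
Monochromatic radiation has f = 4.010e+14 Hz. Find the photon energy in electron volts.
1.6584 eV

Using E = hf:

E = hf = (6.626×10⁻³⁴ J·s)(4.010e+14 Hz)
E = 1.6584 eV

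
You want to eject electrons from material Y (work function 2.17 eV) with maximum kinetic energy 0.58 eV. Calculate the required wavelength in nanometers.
450.85 nm

From Einstein's equation: KE_max = hc/λ - φ

Rearranging for λ:
hc/λ = KE_max + φ
λ = hc/(KE_max + φ)

Required photon energy:
E_photon = KE_max + φ = 0.58 + 2.17 = 2.75 eV

Required wavelength:
λ = hc/E_photon = (6.626×10⁻³⁴)(3×10⁸) / (2.75 × 1.602×10⁻¹⁹)
λ = 450.85 nm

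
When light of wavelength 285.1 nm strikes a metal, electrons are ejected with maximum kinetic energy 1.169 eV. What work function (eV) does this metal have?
3.18 eV

From Einstein's photoelectric equation: KE_max = hf - φ = hc/λ - φ

Rearranging for φ:
φ = hc/λ - KE_max

Calculate photon energy:
E_photon = hc/λ = 4.3488 eV

Therefore:
φ = 4.3488 - 1.169 = 3.18 eV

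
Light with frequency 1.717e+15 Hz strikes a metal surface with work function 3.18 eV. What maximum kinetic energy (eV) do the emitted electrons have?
3.9209 eV

Using Einstein's photoelectric equation: KE_max = hf - φ

First, calculate the photon energy:
E_photon = hf = (6.626×10⁻³⁴ J·s)(1.717e+15 Hz)
E_photon = 7.1009 eV

Then, the maximum kinetic energy:
KE_max = E_photon - φ = 7.1009 eV - 3.18 eV = 3.9209 eV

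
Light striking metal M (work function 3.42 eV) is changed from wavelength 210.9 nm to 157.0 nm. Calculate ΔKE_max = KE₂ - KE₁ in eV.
2.0183 eV

Using Einstein's equation: KE_max = hc/λ - φ

For λ₁ = 210.9 nm:
KE₁ = hc/λ₁ - φ = 5.8788 - 3.42 = 2.4588 eV

For λ₂ = 157.0 nm:
KE₂ = hc/λ₂ - φ = 7.8971 - 3.42 = 4.4771 eV

Change in KE:
ΔKE = KE₂ - KE₁ = 4.4771 - 2.4588 = 2.0183 eV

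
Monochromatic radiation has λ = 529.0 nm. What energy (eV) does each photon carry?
2.3437 eV

Using E = hf = hc/λ:

E = hc/λ = (6.626×10⁻³⁴ J·s)(3×10⁸ m/s) / (529.0×10⁻⁹ m)
E = 2.3437 eV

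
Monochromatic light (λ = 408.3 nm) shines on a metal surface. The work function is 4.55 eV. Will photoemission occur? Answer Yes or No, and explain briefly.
No

For photoemission, the photon energy must exceed the work function.

Photon energy: E = hc/λ = 3.0366 eV
Work function: φ = 4.55 eV

Since E_photon (3.0366 eV) < φ (4.55 eV), photoemission will NOT occur.
The threshold wavelength is λ₀ = hc/φ = 272.5 nm.
Since 408.3 nm > 272.5 nm, the photons lack sufficient energy.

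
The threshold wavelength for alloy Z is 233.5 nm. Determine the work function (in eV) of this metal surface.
5.31 eV

At the threshold wavelength, photon energy equals work function:
φ = hc/λ₀

Calculating:
φ = (6.626×10⁻³⁴ J·s)(3×10⁸ m/s) / (233.5×10⁻⁹ m)
φ = 5.31 eV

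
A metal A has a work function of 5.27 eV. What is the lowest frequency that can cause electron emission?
1.2743e+15 Hz

The threshold frequency is when the photon energy equals the work function:
hf₀ = φ

Solving for f₀:
f₀ = φ/h = (5.27 eV × 1.602×10⁻¹⁹ J/eV) / (6.626×10⁻³⁴ J·s)
f₀ = 1.2743e+15 Hz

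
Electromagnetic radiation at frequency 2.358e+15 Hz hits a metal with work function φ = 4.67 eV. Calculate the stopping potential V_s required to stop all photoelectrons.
5.0819 V

The stopping potential V_s satisfies: eV_s = KE_max

First, find KE_max using Einstein's equation:
E_photon = hf = (6.626×10⁻³⁴ J·s)(2.358e+15 Hz) = 9.7519 eV
KE_max = E_photon - φ = 9.7519 - 4.67 = 5.0819 eV

Since eV_s = KE_max:
V_s = KE_max/e = 5.0819 V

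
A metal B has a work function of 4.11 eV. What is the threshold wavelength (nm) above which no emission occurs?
301.66 nm

The threshold wavelength is when the photon energy equals the work function:
hc/λ₀ = φ

Solving for λ₀:
λ₀ = hc/φ = (6.626×10⁻³⁴ J·s)(3×10⁸ m/s) / (4.11 eV × 1.602×10⁻¹⁹ J/eV)
λ₀ = 301.66 nm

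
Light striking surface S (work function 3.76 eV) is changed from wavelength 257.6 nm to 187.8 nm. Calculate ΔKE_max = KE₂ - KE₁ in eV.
1.7889 eV

Using Einstein's equation: KE_max = hc/λ - φ

For λ₁ = 257.6 nm:
KE₁ = hc/λ₁ - φ = 4.8131 - 3.76 = 1.0531 eV

For λ₂ = 187.8 nm:
KE₂ = hc/λ₂ - φ = 6.6019 - 3.76 = 2.8419 eV

Change in KE:
ΔKE = KE₂ - KE₁ = 2.8419 - 1.0531 = 1.7889 eV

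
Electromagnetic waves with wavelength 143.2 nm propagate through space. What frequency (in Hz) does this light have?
2.0935e+15 Hz

Using the wave equation: c = fλ

Solving for frequency:
f = c/λ = (3×10⁸ m/s) / (143.2×10⁻⁹ m)
f = 2.0935e+15 Hz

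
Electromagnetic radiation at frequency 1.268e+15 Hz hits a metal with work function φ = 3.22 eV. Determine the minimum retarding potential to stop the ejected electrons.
2.0240 V

The stopping potential V_s satisfies: eV_s = KE_max

First, find KE_max using Einstein's equation:
E_photon = hf = (6.626×10⁻³⁴ J·s)(1.268e+15 Hz) = 5.2440 eV
KE_max = E_photon - φ = 5.2440 - 3.22 = 2.0240 eV

Since eV_s = KE_max:
V_s = KE_max/e = 2.0240 V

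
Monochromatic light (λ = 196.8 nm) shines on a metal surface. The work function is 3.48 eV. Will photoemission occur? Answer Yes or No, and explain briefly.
Yes

For photoemission, the photon energy must exceed the work function.

Photon energy: E = hc/λ = 6.3000 eV
Work function: φ = 3.48 eV

Since E_photon (6.3000 eV) > φ (3.48 eV), photoemission WILL occur.
The threshold wavelength is λ₀ = hc/φ = 356.3 nm.
Since 196.8 nm < 356.3 nm, the light has sufficient energy.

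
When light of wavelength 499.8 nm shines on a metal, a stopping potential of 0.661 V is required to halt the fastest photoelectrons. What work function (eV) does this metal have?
1.82 eV

The stopping potential gives the maximum kinetic energy: KE_max = eV_s = 0.661 eV

From Einstein's photoelectric equation: KE_max = hc/λ - φ
Rearranging: φ = hc/λ - KE_max

Calculate photon energy:
E_photon = hc/λ = (6.626×10⁻³⁴ J·s)(3×10⁸ m/s) / (499.8×10⁻⁹ m) = 2.4807 eV

Therefore:
φ = 2.4807 - 0.661 = 1.82 eV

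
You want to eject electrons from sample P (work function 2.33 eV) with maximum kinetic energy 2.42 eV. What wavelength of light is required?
261.02 nm

From Einstein's equation: KE_max = hc/λ - φ

Rearranging for λ:
hc/λ = KE_max + φ
λ = hc/(KE_max + φ)

Required photon energy:
E_photon = KE_max + φ = 2.42 + 2.33 = 4.75 eV

Required wavelength:
λ = hc/E_photon = (6.626×10⁻³⁴)(3×10⁸) / (4.75 × 1.602×10⁻¹⁹)
λ = 261.02 nm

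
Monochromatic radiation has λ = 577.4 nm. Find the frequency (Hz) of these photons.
5.1921e+14 Hz

Using the wave equation: c = fλ

Solving for frequency:
f = c/λ = (3×10⁸ m/s) / (577.4×10⁻⁹ m)
f = 5.1921e+14 Hz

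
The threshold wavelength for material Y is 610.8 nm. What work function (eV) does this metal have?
2.03 eV

At the threshold wavelength, photon energy equals work function:
φ = hc/λ₀

Calculating:
φ = (6.626×10⁻³⁴ J·s)(3×10⁸ m/s) / (610.8×10⁻⁹ m)
φ = 2.03 eV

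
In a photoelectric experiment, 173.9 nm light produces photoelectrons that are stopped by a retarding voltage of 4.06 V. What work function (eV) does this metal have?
3.07 eV

The stopping potential gives the maximum kinetic energy: KE_max = eV_s = 4.06 eV

From Einstein's photoelectric equation: KE_max = hc/λ - φ
Rearranging: φ = hc/λ - KE_max

Calculate photon energy:
E_photon = hc/λ = (6.626×10⁻³⁴ J·s)(3×10⁸ m/s) / (173.9×10⁻⁹ m) = 7.1296 eV

Therefore:
φ = 7.1296 - 4.06 = 3.07 eV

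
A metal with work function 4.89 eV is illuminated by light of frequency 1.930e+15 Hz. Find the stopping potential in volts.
3.0918 V

The stopping potential V_s satisfies: eV_s = KE_max

First, find KE_max using Einstein's equation:
E_photon = hf = (6.626×10⁻³⁴ J·s)(1.930e+15 Hz) = 7.9818 eV
KE_max = E_photon - φ = 7.9818 - 4.89 = 3.0918 eV

Since eV_s = KE_max:
V_s = KE_max/e = 3.0918 V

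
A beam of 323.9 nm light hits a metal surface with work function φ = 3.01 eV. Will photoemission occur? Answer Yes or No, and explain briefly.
Yes

For photoemission, the photon energy must exceed the work function.

Photon energy: E = hc/λ = 3.8279 eV
Work function: φ = 3.01 eV

Since E_photon (3.8279 eV) > φ (3.01 eV), photoemission WILL occur.
The threshold wavelength is λ₀ = hc/φ = 411.9 nm.
Since 323.9 nm < 411.9 nm, the light has sufficient energy.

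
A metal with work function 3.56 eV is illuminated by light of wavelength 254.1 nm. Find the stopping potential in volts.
1.3193 V

The stopping potential V_s satisfies: eV_s = KE_max

First, find KE_max using Einstein's equation:
E_photon = hc/λ = 4.8793 eV
KE_max = E_photon - φ = 4.8793 - 3.56 = 1.3193 eV

Since eV_s = KE_max:
V_s = KE_max/e = 1.3193 V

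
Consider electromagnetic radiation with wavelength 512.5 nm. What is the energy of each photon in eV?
2.4192 eV

Using E = hf = hc/λ:

E = hc/λ = (6.626×10⁻³⁴ J·s)(3×10⁸ m/s) / (512.5×10⁻⁹ m)
E = 2.4192 eV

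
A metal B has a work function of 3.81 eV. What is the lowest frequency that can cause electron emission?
9.2125e+14 Hz

The threshold frequency is when the photon energy equals the work function:
hf₀ = φ

Solving for f₀:
f₀ = φ/h = (3.81 eV × 1.602×10⁻¹⁹ J/eV) / (6.626×10⁻³⁴ J·s)
f₀ = 9.2125e+14 Hz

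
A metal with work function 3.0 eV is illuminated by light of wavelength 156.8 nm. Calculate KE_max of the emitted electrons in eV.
4.9072 eV

Using Einstein's photoelectric equation: KE_max = hf - φ = hc/λ - φ

First, calculate the photon energy:
E_photon = hc/λ = (6.626×10⁻³⁴ J·s)(3×10⁸ m/s) / (156.8×10⁻⁹ m)
E_photon = 7.9072 eV

Then, the maximum kinetic energy:
KE_max = E_photon - φ = 7.9072 eV - 3.0 eV = 4.9072 eV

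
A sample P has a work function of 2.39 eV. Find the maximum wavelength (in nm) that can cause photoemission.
518.76 nm

The threshold wavelength is when the photon energy equals the work function:
hc/λ₀ = φ

Solving for λ₀:
λ₀ = hc/φ = (6.626×10⁻³⁴ J·s)(3×10⁸ m/s) / (2.39 eV × 1.602×10⁻¹⁹ J/eV)
λ₀ = 518.76 nm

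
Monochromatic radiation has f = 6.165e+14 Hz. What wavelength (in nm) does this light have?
486.28 nm

Using the wave equation: c = fλ

Solving for wavelength:
λ = c/f = (3×10⁸ m/s) / (6.165e+14 Hz)
λ = 486.28 nm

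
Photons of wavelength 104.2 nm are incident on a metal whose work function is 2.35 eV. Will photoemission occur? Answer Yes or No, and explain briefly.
Yes

For photoemission, the photon energy must exceed the work function.

Photon energy: E = hc/λ = 11.8987 eV
Work function: φ = 2.35 eV

Since E_photon (11.8987 eV) > φ (2.35 eV), photoemission WILL occur.
The threshold wavelength is λ₀ = hc/φ = 527.6 nm.
Since 104.2 nm < 527.6 nm, the light has sufficient energy.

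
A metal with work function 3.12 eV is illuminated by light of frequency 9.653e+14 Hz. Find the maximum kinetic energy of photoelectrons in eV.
0.8722 eV

Using Einstein's photoelectric equation: KE_max = hf - φ

First, calculate the photon energy:
E_photon = hf = (6.626×10⁻³⁴ J·s)(9.653e+14 Hz)
E_photon = 3.9922 eV

Then, the maximum kinetic energy:
KE_max = E_photon - φ = 3.9922 eV - 3.12 eV = 0.8722 eV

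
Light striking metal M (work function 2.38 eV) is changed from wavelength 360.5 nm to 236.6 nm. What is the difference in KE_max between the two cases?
1.8010 eV

Using Einstein's equation: KE_max = hc/λ - φ

For λ₁ = 360.5 nm:
KE₁ = hc/λ₁ - φ = 3.4392 - 2.38 = 1.0592 eV

For λ₂ = 236.6 nm:
KE₂ = hc/λ₂ - φ = 5.2402 - 2.38 = 2.8602 eV

Change in KE:
ΔKE = KE₂ - KE₁ = 2.8602 - 1.0592 = 1.8010 eV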